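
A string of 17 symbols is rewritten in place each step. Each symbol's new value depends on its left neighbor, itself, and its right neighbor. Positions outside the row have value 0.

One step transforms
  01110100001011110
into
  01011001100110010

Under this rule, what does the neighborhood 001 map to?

0

At position 0 the neighborhood is 001; the next row has 0 there.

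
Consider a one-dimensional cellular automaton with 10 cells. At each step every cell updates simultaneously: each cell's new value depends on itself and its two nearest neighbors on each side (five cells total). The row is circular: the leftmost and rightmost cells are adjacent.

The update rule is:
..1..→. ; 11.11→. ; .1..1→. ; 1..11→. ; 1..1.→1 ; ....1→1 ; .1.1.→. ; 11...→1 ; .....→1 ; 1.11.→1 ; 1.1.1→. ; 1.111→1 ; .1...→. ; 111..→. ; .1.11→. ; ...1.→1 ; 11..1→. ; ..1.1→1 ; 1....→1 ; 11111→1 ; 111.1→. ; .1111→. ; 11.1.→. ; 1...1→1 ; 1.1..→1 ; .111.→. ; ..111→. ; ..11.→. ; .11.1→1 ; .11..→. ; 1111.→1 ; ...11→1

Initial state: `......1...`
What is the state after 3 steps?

..11.11111

111111..11
11111.....
..11.11111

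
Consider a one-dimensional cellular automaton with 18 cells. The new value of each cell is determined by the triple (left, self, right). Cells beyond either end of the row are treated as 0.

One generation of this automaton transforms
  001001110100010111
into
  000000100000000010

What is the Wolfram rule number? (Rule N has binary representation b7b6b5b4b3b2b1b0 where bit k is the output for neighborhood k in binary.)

128

position 6: 111 → 1  (bit 7 = 1)
position 7: 110 → 0  (bit 6 = 0)
position 8: 101 → 0  (bit 5 = 0)
position 3: 100 → 0  (bit 4 = 0)
position 5: 011 → 0  (bit 3 = 0)
position 2: 010 → 0  (bit 2 = 0)
position 1: 001 → 0  (bit 1 = 0)
position 0: 000 → 0  (bit 0 = 0)
bits b7..b0 = 10000000 = 128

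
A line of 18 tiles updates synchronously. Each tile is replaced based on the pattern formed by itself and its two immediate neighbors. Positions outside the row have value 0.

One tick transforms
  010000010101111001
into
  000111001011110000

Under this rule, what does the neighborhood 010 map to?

At position 1 the neighborhood is 010; the next row has 0 there.

0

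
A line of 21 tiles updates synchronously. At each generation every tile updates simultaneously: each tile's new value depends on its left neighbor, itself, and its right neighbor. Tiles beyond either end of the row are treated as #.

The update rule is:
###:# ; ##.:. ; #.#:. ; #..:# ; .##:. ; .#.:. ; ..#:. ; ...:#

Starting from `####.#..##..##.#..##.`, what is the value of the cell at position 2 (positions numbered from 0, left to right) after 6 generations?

.

###...#...#.....#....
##.##..##..####..###.
#....#...#..##.#..#..
.###..##..#.....#..#.
..#.#...#..####..#...
#....##..#..##.#..##.
position 2 holds .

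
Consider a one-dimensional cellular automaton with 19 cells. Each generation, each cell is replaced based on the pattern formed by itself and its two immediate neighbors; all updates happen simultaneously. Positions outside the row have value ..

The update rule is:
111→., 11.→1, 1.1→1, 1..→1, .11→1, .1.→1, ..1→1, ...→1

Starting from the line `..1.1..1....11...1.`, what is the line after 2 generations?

1.................1

1111111111111111111
1.................1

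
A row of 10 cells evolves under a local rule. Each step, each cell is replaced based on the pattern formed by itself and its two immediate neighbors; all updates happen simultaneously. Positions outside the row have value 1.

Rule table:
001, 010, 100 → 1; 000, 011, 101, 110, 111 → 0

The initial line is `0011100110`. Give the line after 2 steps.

0010100101

1100011000
0010100101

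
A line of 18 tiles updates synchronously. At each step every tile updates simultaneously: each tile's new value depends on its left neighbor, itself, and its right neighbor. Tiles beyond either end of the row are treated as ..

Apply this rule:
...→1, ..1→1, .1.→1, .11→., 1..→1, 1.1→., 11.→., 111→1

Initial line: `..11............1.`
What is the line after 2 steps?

11..11111111111111
..11.111111111111.

..11.111111111111.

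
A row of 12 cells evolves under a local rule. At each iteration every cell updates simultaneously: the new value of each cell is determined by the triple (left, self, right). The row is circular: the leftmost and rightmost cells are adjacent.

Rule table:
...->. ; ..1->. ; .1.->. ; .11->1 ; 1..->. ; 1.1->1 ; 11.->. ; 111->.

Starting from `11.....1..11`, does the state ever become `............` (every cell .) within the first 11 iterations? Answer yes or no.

yes

iteration 1: ..........1.
iteration 2: ............
all cells are . at iteration 2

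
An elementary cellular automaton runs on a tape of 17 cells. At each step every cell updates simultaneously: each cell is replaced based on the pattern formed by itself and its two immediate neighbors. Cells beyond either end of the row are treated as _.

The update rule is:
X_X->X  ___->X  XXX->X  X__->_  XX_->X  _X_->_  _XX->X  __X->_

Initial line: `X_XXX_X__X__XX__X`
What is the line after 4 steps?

_XXXXX______XX___
_XXXXX_XXXX_XX_XX
_XXXXXXXXXXXXXXXX
_XXXXXXXXXXXXXXXX

_XXXXXXXXXXXXXXXX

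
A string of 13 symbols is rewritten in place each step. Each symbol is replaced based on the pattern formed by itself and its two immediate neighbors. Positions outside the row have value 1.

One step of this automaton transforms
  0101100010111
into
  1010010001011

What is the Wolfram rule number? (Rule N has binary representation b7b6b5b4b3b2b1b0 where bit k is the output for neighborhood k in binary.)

176

position 11: 111 → 1  (bit 7 = 1)
position 4: 110 → 0  (bit 6 = 0)
position 0: 101 → 1  (bit 5 = 1)
position 5: 100 → 1  (bit 4 = 1)
position 3: 011 → 0  (bit 3 = 0)
position 1: 010 → 0  (bit 2 = 0)
position 7: 001 → 0  (bit 1 = 0)
position 6: 000 → 0  (bit 0 = 0)
bits b7..b0 = 10110000 = 176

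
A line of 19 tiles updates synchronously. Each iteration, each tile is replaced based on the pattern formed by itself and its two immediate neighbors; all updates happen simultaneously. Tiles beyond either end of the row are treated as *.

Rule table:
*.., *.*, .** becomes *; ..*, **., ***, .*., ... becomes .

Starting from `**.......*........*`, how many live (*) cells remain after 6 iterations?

6

iteration 1: ..*.......*.......*
iteration 2: *..*.......*......*
iteration 3: .*..*.......*.....*
iteration 4: *.*..*.......*....*
iteration 5: .*.*..*.......*...*
iteration 6: *.*.*..*.......*..*
count of *: 6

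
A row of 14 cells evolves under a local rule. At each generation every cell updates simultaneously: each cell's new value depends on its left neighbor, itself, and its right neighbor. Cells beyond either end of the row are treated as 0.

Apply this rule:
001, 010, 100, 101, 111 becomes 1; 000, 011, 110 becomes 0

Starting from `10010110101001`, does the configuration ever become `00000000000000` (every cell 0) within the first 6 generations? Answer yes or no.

no

11111001111111
01110110111110
10101001011101
11111111101011
01111111011100
10111110101010
generation 6 is 10111110101010, still not uniform 0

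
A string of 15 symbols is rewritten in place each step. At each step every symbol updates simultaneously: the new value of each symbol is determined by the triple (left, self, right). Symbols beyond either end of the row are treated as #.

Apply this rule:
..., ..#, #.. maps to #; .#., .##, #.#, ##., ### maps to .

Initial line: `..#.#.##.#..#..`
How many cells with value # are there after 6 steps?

step 1: ##........##.##
step 2: ..########.....
step 3: ##........#####
step 4: ..########.....  (repeats step 2; period 2)
step 6: ..########.....
count of #: 8

8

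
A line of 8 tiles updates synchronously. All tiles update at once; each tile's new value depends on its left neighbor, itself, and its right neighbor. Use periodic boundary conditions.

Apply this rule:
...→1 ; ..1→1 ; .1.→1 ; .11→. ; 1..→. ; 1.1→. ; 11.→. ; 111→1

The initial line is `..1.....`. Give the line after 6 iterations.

111.1111
11...111
1..11.11
..1....1
.11.1111
.....11.

.....11.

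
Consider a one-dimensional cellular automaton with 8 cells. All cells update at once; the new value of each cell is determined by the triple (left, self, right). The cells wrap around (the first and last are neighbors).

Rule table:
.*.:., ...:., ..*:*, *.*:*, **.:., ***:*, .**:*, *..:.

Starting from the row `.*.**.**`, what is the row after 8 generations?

.*.**.**

generation 1: *.**.**.
generation 2: .**.**.*
generation 3: **.**.*.
generation 4: *.**.*.*
generation 5: .**.*.**
generation 6: **.*.**.
generation 7: *.*.**.*
generation 8: .*.**.**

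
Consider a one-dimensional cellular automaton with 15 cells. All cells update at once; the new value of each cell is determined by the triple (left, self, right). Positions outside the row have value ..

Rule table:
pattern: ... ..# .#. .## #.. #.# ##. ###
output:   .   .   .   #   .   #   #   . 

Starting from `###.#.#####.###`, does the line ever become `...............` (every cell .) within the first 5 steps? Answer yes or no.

step 1: #.##.##...###.#
step 2: .######...#.##.
step 3: .#....#....###.
step 4: ...........#.#.
step 5: ............#..
step 5 is ............#.., still not uniform .

no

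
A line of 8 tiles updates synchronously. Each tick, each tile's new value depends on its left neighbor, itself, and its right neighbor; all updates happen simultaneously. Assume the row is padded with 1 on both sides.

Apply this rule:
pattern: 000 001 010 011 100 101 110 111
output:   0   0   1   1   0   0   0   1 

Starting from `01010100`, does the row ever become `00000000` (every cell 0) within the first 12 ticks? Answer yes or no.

tick 1: 01010100  (fixed point — unchanged through tick 12)
tick 12 is 01010100, still not uniform 0

no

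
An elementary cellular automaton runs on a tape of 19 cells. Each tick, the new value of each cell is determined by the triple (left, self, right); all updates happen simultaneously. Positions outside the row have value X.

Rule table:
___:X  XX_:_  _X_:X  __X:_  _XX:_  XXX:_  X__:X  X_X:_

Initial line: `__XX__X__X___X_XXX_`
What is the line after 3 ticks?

____XXXXXXXX_______

X___X_XX_XXX_X_____
_XX_X________XXXXX_
____XXXXXXXX_______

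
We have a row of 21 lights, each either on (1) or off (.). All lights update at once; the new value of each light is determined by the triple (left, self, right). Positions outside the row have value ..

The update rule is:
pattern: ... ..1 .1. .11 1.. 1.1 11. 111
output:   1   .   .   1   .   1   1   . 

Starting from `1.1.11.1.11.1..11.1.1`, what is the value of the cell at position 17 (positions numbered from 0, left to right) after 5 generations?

.1.1111.1111...111.1.
..11..111..1.1.1.11..
1.11..1.1...1.1.111.1
.111...1..1..1.11.11.
.1.1.1........111111.
position 17 holds 1

1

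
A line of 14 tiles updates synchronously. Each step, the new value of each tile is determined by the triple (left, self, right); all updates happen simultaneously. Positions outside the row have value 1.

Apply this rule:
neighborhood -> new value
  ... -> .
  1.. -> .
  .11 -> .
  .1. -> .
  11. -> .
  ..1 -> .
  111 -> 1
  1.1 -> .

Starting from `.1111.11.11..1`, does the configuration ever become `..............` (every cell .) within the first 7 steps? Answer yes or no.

..11..........
..............
all cells are . at step 2

yes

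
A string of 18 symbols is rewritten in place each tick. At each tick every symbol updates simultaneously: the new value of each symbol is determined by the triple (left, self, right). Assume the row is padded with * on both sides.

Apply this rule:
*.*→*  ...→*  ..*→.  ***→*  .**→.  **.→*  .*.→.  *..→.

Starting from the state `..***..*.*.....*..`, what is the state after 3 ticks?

...**...*..***....
.*..*.*.....**.**.
*....*..***..**.**

*....*..***..**.**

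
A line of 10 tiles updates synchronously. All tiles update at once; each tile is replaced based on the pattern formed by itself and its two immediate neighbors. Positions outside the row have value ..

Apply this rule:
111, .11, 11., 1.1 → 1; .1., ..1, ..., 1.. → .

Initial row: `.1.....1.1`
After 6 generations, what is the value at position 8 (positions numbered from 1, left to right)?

generation 1: ........1.
generation 2: ..........
generation 3: ..........  (fixed point — unchanged through generation 6)
position 8 holds .

.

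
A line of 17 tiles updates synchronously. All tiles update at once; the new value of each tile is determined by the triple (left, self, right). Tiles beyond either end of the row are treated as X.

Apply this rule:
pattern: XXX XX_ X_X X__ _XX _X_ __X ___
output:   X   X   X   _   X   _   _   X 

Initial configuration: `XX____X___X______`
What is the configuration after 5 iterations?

XX_XX___X___XXXX_
XXXXX_X___X_XXXXX
XXXXXX__X__XXXXXX
XXXXXX_____XXXXXX
XXXXXX_XXX_XXXXXX

XXXXXX_XXX_XXXXXX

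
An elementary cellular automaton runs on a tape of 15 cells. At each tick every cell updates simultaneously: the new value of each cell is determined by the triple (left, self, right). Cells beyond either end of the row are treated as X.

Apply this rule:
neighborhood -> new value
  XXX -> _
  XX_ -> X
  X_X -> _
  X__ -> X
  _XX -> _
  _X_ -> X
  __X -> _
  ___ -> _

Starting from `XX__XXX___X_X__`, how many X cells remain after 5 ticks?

_XX___XX__X_XX_
__XX___XX_X__X_
X__XX___X_XX_X_
XX__XX__X__X_X_
_XX__XX_XX_X_X_
count of X: 8

8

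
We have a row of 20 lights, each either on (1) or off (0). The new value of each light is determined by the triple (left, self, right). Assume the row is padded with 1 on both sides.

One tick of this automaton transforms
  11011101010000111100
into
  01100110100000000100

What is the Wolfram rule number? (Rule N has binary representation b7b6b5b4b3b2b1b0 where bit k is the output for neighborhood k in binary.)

position 0: 111 → 0  (bit 7 = 0)
position 1: 110 → 1  (bit 6 = 1)
position 2: 101 → 1  (bit 5 = 1)
position 10: 100 → 0  (bit 4 = 0)
position 3: 011 → 0  (bit 3 = 0)
position 7: 010 → 0  (bit 2 = 0)
position 13: 001 → 0  (bit 1 = 0)
position 11: 000 → 0  (bit 0 = 0)
bits b7..b0 = 01100000 = 96

96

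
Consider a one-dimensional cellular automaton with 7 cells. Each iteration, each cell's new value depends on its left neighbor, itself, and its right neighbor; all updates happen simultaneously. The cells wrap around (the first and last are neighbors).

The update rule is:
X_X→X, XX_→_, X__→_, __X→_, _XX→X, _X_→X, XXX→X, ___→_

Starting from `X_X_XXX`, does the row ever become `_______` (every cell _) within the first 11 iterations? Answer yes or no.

no

iteration 1: _XXXXXX
iteration 2: XXXXXX_
iteration 3: XXXXX_X
iteration 4: XXXX_XX
iteration 5: XXX_XXX
iteration 6: XX_XXXX
iteration 7: X_XXXXX
iteration 8: _XXXXXX  (repeats iteration 1; period 7)
iteration 11: XXXX_XX
iteration 11 is XXXX_XX, still not uniform _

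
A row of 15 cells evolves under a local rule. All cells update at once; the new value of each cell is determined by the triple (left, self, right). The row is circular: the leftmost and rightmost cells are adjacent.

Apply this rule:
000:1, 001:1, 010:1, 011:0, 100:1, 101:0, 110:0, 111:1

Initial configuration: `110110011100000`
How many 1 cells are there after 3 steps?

step 1: 000001101011111
step 2: 111110001001110
step 3: 011101111110100
count of 1: 10

10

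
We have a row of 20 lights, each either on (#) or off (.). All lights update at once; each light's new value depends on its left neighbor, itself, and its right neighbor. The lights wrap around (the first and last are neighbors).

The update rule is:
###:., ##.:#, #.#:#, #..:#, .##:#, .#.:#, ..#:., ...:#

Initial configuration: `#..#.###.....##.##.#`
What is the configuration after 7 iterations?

.#####.###.#####.#..

iteration 1: ##.###.#####.#######
iteration 2: .###.###...###......
iteration 3: .#.###.###.#.#######
iteration 4: ####.###.#####.....#
iteration 5: ...###.###...#####.#
iteration 6: ##.#.###.###.#...###
iteration 7: .#####.###.#####.#..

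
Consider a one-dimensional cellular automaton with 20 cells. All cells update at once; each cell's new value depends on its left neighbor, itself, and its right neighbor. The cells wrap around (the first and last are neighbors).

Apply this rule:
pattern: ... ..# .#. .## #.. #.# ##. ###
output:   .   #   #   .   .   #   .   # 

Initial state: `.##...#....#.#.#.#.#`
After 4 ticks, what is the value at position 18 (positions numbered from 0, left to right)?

.

tick 1: #....##...##########
tick 2: ....#....#.#########
tick 3: ...##...###.#######.
tick 4: ..#....#.#.#.#####..
position 18 holds .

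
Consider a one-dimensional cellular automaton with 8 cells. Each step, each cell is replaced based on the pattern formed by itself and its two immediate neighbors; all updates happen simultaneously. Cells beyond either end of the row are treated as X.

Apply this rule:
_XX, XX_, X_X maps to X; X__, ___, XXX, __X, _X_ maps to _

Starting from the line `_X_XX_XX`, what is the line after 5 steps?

_______X

X_XXXXX_
XXX___XX
__X___X_
_______X
_______X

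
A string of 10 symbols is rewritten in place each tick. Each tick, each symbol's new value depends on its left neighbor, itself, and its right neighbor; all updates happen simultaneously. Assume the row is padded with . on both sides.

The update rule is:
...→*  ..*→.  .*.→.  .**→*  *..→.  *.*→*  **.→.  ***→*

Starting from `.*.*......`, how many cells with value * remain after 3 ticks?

..*..*****
*....****.
..**.***..
count of *: 5

5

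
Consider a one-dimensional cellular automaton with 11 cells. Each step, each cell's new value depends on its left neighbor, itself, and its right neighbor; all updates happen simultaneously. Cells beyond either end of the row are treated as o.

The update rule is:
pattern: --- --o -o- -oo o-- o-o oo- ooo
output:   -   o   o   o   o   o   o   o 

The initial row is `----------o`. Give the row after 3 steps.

ooo----oooo

o--------oo
oo------ooo
ooo----oooo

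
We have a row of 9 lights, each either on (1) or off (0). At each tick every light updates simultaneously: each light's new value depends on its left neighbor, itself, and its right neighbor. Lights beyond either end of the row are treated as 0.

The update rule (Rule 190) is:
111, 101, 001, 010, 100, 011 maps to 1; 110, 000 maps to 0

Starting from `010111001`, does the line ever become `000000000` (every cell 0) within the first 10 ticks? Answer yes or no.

no

111110111
111101110
111011101
110111011
101110110
111101101
111011011
110110110
101101101
111011011
tick 10 is 111011011, still not uniform 0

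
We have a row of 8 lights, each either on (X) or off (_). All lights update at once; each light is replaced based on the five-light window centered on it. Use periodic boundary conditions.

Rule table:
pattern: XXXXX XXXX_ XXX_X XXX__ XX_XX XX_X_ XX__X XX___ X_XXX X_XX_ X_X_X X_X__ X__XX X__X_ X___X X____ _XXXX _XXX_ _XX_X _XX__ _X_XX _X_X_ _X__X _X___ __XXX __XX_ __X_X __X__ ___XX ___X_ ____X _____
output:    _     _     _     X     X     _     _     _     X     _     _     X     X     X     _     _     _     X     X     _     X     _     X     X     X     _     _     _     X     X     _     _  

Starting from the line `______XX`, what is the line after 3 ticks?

tick 1: _____X__
tick 2: ____X_X_
tick 3: ___X__XX

___X__XX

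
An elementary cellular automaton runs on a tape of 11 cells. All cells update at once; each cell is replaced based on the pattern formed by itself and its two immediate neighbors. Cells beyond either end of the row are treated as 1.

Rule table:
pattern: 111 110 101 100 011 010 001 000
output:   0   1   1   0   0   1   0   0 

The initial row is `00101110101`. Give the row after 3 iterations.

00010000000

00110011110
00010000011
00010000000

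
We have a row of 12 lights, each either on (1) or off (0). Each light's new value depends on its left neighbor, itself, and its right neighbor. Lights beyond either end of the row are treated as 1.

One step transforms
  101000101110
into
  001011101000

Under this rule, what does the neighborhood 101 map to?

0

At position 1 the neighborhood is 101; the next row has 0 there.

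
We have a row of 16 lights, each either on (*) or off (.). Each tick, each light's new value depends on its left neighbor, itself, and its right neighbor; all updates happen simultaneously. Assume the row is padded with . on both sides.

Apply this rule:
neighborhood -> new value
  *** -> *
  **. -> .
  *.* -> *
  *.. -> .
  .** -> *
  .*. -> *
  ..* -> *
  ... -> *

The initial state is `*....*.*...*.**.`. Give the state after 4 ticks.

*****.*****..**.

*.******.*****..
*******.*****..*
******.*****..**
*****.*****..**.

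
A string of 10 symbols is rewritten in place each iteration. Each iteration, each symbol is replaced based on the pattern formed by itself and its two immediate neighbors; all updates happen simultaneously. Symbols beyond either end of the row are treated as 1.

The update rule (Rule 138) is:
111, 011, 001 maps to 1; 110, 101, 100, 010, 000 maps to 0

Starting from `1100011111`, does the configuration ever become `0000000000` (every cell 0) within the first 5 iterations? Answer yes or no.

no

1000111111
0001111111
0011111111
0111111111
0111111111
iteration 5 is 0111111111, still not uniform 0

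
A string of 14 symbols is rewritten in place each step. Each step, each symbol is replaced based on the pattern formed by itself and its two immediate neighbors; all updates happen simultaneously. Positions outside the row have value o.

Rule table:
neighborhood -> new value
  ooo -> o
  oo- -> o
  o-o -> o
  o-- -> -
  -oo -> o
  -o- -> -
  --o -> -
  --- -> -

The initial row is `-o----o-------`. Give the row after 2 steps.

o-------------
o-------------

o-------------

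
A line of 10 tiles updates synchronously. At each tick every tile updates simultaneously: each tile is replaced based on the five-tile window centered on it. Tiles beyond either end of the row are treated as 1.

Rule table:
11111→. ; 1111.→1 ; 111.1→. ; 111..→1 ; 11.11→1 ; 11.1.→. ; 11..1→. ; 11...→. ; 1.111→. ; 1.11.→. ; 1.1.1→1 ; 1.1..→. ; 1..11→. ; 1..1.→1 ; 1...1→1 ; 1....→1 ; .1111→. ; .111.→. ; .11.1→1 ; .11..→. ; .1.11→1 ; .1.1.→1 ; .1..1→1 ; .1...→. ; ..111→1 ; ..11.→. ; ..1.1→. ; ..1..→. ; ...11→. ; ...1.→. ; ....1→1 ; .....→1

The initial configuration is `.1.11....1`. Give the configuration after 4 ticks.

...11.1.1.

.11...11.1
1...1..11.
1.1..1..11
...11.1.1.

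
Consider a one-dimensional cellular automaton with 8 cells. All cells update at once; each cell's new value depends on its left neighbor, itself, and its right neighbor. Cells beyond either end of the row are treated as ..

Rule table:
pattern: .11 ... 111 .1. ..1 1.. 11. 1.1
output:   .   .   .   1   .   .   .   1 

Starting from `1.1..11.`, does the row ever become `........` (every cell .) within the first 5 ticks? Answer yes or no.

111.....
........
all cells are . at tick 2

yes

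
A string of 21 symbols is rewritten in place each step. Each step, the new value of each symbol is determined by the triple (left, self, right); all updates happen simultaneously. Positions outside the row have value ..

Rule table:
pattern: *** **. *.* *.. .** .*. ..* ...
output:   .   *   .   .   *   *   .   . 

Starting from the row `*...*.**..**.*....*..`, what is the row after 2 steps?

*...*.**..**.*....*..

*...*.**..**.*....*..  (fixed point — unchanged through step 2)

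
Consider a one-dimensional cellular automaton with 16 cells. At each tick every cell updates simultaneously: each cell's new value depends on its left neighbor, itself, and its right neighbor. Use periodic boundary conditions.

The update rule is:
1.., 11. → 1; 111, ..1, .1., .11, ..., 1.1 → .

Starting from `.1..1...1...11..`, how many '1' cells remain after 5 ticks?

..1..1...1...11.
...1..1...1...11
1...1..1...1...1
11...1..1...1...
.11...1..1...1..
count of 1: 5

5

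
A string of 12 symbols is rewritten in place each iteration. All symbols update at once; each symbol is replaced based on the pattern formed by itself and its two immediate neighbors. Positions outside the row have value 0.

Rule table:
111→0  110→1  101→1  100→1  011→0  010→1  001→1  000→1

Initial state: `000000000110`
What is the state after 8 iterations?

111111111011
000000001101
111111110111
000000011001
111111101111
000000110001
111111011111
000001100001

000001100001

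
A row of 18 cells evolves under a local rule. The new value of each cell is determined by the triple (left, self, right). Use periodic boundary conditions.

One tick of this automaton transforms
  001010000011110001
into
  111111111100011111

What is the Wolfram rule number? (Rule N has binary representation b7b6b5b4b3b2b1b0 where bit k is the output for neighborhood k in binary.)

position 11: 111 → 0  (bit 7 = 0)
position 13: 110 → 1  (bit 6 = 1)
position 3: 101 → 1  (bit 5 = 1)
position 0: 100 → 1  (bit 4 = 1)
position 10: 011 → 0  (bit 3 = 0)
position 2: 010 → 1  (bit 2 = 1)
position 1: 001 → 1  (bit 1 = 1)
position 6: 000 → 1  (bit 0 = 1)
bits b7..b0 = 01110111 = 119

119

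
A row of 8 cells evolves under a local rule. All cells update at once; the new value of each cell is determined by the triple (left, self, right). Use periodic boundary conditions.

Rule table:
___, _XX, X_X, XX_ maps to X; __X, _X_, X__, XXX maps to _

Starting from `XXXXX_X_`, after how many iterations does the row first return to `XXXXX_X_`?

4

iteration 1: X___XX_X
iteration 2: X_X_XXXX
iteration 3: XX_XX___
iteration 4: XXXXX_X_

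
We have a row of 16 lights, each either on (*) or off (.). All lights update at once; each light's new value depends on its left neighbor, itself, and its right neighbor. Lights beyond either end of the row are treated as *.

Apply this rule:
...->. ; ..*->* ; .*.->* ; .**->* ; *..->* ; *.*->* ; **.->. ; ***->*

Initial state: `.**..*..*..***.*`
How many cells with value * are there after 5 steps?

15

**.**********.**
*.**********.***
.**********.****
**********.*****
*********.******
count of *: 15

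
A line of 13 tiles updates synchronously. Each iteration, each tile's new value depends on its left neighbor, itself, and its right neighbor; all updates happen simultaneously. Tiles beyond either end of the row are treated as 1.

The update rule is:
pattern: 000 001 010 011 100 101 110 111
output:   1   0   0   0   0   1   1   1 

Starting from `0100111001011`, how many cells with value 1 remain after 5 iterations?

1000011000101
1011001010010
1101000100001
1110010001100
1110000100100
count of 1: 5

5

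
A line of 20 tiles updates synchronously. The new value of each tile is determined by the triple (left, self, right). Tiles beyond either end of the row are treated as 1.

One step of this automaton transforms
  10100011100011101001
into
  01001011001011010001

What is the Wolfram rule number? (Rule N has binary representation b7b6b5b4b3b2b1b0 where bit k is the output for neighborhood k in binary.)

169

position 7: 111 → 1  (bit 7 = 1)
position 0: 110 → 0  (bit 6 = 0)
position 1: 101 → 1  (bit 5 = 1)
position 3: 100 → 0  (bit 4 = 0)
position 6: 011 → 1  (bit 3 = 1)
position 2: 010 → 0  (bit 2 = 0)
position 5: 001 → 0  (bit 1 = 0)
position 4: 000 → 1  (bit 0 = 1)
bits b7..b0 = 10101001 = 169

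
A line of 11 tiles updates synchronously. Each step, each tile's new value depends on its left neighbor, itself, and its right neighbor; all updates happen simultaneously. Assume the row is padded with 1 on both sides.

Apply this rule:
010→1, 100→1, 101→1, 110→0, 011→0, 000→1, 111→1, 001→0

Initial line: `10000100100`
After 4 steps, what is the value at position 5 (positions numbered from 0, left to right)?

0

step 1: 01110110110
step 2: 10101001001
step 3: 01111101100
step 4: 10111010010
position 5 holds 0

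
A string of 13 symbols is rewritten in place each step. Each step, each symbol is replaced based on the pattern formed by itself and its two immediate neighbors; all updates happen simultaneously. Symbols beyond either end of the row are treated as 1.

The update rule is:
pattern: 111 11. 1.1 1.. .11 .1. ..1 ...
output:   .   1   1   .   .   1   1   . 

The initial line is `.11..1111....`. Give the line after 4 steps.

...1111111...

step 1: 1.1.1...1...1
step 2: 11111..11..1.
step 3: ....1.1.1.111
step 4: ...1111111...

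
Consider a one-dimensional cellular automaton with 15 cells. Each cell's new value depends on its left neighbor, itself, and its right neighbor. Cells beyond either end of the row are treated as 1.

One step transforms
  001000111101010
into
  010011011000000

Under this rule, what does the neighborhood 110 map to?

0

At position 9 the neighborhood is 110; the next row has 0 there.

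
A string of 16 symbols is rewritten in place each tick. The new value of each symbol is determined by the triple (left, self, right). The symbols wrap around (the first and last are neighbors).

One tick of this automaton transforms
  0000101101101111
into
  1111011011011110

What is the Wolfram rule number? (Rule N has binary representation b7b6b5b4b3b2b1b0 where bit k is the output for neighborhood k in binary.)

187

position 13: 111 → 1  (bit 7 = 1)
position 7: 110 → 0  (bit 6 = 0)
position 5: 101 → 1  (bit 5 = 1)
position 0: 100 → 1  (bit 4 = 1)
position 6: 011 → 1  (bit 3 = 1)
position 4: 010 → 0  (bit 2 = 0)
position 3: 001 → 1  (bit 1 = 1)
position 1: 000 → 1  (bit 0 = 1)
bits b7..b0 = 10111011 = 187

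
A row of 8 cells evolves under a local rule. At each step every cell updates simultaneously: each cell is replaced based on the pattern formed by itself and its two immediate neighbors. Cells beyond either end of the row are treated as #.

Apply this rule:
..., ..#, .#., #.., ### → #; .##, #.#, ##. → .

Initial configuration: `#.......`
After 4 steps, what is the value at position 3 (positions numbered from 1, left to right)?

.#######
..######
##.#####
#...####
position 3 holds .

.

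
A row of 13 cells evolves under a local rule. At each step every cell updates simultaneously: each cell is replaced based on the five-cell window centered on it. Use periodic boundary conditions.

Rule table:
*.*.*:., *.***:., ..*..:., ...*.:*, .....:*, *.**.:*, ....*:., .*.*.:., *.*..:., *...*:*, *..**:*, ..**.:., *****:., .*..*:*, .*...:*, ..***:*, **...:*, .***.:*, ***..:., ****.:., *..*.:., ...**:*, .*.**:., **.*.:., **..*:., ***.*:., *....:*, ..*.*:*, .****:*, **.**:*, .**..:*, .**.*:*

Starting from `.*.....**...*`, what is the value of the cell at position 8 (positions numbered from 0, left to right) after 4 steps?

..***.*.*****
.***.....*...
***.***.*.**.
.*.*.*....***
position 8 holds .

.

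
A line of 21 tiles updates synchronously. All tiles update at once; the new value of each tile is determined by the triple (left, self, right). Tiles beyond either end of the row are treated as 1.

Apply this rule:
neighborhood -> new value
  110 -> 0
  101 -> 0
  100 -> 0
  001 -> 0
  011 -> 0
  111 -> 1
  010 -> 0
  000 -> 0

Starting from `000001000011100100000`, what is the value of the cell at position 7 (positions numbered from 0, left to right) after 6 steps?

000000000001000000000
000000000000000000000
000000000000000000000  (fixed point — unchanged through step 6)
position 7 holds 0

0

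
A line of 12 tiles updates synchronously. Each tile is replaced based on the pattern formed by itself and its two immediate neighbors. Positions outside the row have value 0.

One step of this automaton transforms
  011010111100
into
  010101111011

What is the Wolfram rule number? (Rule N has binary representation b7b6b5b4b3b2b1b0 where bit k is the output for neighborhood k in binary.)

185

position 7: 111 → 1  (bit 7 = 1)
position 2: 110 → 0  (bit 6 = 0)
position 3: 101 → 1  (bit 5 = 1)
position 10: 100 → 1  (bit 4 = 1)
position 1: 011 → 1  (bit 3 = 1)
position 4: 010 → 0  (bit 2 = 0)
position 0: 001 → 0  (bit 1 = 0)
position 11: 000 → 1  (bit 0 = 1)
bits b7..b0 = 10111001 = 185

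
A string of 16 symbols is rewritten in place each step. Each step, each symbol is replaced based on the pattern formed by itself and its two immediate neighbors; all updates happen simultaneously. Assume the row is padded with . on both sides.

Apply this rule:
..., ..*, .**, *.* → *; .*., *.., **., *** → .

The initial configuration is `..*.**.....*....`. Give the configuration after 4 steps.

**.**..****..***
*.**..**....**..
.**..**..****..*
**..**..**....*.

**..**..**....*.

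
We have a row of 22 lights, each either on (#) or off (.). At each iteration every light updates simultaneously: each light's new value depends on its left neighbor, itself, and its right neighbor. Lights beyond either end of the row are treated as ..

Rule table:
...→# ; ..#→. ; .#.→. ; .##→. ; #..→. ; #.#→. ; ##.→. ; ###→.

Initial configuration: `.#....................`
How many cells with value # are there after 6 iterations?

...###################
##....................
...###################  (repeats iteration 1; period 2)
iteration 6: ##....................
count of #: 2

2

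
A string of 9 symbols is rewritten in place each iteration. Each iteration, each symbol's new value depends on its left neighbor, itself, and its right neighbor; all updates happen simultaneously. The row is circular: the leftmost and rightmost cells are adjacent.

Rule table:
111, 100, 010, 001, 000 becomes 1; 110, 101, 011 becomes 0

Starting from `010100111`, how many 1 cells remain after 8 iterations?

3

iteration 1: 010111010
iteration 2: 110010011
iteration 3: 101111101
iteration 4: 000111000
iteration 5: 111010111
iteration 6: 110010011  (repeats iteration 2; period 4)
iteration 8: 000111000
count of 1: 3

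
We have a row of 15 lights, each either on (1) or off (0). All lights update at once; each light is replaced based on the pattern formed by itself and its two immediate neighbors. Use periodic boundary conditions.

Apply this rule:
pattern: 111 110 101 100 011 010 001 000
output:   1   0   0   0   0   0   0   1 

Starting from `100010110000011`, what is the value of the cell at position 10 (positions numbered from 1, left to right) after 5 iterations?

001000000111001
000011110010000
111001100000111
110000001110011
100111100100001
position 10 holds 1

1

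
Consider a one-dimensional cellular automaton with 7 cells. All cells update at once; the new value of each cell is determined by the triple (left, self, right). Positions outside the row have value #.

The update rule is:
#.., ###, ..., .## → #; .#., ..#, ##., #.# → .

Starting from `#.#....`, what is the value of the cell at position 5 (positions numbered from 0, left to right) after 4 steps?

.

...###.
##.##..
#..#.#.
.#.....
position 5 holds .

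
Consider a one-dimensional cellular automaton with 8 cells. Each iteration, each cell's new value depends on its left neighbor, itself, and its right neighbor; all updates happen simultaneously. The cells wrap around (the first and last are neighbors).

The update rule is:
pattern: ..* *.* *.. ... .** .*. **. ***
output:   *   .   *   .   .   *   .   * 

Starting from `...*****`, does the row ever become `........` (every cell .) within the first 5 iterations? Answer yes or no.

no

iteration 1: *.*.***.
iteration 2: *.*..*..
iteration 3: *.******
iteration 4: ...*****  (repeats iteration 0; period 4)
iteration 5: *.*.***.
iteration 5 is *.*.***., still not uniform .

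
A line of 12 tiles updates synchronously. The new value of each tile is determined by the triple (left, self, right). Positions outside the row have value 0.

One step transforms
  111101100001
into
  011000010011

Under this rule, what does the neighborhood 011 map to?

0

At position 0 the neighborhood is 011; the next row has 0 there.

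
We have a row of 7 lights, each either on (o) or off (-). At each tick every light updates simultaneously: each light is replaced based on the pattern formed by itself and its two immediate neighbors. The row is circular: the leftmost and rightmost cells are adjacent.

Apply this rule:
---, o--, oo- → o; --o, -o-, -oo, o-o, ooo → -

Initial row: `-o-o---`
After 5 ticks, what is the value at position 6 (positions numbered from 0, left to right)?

----ooo
ooo---o
--ooo--
o---ooo
ooo----
position 6 holds -

-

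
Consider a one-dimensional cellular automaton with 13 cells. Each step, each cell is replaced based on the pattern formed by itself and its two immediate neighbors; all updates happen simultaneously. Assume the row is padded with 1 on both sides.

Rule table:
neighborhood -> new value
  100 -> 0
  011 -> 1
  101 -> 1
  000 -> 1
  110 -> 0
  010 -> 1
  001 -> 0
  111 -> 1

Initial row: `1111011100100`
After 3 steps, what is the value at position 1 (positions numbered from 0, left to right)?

0

step 1: 1110111000100
step 2: 1101110010100
step 3: 1011100011100
position 1 holds 0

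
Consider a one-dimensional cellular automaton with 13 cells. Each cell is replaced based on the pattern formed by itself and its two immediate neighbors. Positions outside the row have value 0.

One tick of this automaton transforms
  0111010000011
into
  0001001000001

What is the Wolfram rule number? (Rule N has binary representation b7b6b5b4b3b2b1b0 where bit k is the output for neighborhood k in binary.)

80

position 2: 111 → 0  (bit 7 = 0)
position 3: 110 → 1  (bit 6 = 1)
position 4: 101 → 0  (bit 5 = 0)
position 6: 100 → 1  (bit 4 = 1)
position 1: 011 → 0  (bit 3 = 0)
position 5: 010 → 0  (bit 2 = 0)
position 0: 001 → 0  (bit 1 = 0)
position 7: 000 → 0  (bit 0 = 0)
bits b7..b0 = 01010000 = 80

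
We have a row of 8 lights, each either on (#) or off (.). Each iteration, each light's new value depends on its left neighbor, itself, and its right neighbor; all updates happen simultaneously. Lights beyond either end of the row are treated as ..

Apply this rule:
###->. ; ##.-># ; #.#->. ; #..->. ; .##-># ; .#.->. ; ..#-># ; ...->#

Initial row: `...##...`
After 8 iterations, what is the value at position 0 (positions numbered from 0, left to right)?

iteration 1: #####.##
iteration 2: #...#.##
iteration 3: ..##..##
iteration 4: ####.###
iteration 5: #..#.#.#
iteration 6: ..#.....
iteration 7: ##..####
iteration 8: ##.##..#
position 0 holds #

#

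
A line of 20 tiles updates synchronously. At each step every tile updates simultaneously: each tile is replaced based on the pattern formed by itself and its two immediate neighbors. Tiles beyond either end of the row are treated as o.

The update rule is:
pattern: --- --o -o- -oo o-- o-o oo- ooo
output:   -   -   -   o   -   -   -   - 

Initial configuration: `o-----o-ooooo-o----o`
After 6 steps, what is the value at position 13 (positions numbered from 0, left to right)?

-

--------o----------o
-------------------o
-------------------o  (fixed point — unchanged through step 6)
position 13 holds -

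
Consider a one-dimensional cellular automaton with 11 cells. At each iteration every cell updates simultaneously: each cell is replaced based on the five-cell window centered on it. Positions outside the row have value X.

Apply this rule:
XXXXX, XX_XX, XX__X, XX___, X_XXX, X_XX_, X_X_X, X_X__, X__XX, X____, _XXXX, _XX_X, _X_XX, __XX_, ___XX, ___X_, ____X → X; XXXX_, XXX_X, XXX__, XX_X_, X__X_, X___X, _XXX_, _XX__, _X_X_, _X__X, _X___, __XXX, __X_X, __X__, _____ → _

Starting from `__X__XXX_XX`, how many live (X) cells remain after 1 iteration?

5

X___X___XXX
count of X: 5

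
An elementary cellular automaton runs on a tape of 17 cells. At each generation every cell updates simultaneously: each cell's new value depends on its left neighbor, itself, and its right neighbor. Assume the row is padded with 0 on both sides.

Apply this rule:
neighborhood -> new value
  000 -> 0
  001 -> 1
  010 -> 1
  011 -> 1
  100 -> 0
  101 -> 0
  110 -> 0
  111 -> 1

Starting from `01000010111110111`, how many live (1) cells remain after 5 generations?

7

11000110111100110
10001100111001100
10011001110011000
10110011100110000
10100111001100000
count of 1: 7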